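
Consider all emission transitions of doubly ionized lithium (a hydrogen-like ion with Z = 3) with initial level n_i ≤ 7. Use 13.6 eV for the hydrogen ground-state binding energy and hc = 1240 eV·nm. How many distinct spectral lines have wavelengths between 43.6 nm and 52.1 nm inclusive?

Enumerate all n_i → n_f pairs with 1 ≤ n_f < n_i ≤ 7 and compute λ = 1240 / [13.6·9·(1/n_f² − 1/n_i²)].
Lines falling in [43.6, 52.1] nm: 7→2 (44.12 nm), 6→2 (45.59 nm), 5→2 (48.24 nm).

3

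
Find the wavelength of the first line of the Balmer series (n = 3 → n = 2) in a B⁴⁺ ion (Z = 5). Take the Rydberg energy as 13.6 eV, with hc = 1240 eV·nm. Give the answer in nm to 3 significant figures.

26.3 nm

The Balmer series terminates on n_f = 2; the first line has n_i = 2+1 = 3.
ΔE = 340.0 × (1/2² − 1/3²) = 47.22 eV.
λ = 1240 / 47.22 = 26.3 nm.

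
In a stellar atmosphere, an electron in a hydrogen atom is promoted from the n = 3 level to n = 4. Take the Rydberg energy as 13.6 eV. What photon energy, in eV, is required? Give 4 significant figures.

E_4 = −13.60/16 = −0.8500 eV and E_3 = −13.60/9 = −1.511 eV.
The photon energy is |E_4 − E_3| = 0.6611 eV.

0.6611 eV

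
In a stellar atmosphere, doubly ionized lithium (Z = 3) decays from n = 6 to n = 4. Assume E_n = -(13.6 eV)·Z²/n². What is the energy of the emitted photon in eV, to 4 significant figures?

The Bohr energies scale as Z², so for Z = 3: E_n = −122.4/n² eV.
E_6 = −122.4/36 = −3.400 eV and E_4 = −122.4/16 = −7.650 eV.
The photon energy is |E_6 − E_4| = 4.250 eV.

4.250 eV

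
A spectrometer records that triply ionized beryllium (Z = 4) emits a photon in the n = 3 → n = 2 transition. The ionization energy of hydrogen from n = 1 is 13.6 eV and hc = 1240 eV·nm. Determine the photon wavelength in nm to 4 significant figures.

For Z = 4 the level energies scale as Z², so the effective Rydberg energy is 13.6 × 16 = 217.6 eV.
ΔE = 217.6 × (1/2² − 1/3²) = 217.6 × 0.1389 = 30.22 eV.
λ = hc/ΔE = 1240 / 30.22 = 41.03 nm.

41.03 nm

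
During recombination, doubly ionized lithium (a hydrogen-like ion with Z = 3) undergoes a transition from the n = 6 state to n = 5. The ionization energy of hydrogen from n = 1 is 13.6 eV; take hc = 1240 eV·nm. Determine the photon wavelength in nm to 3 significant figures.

829 nm

For Z = 3 the level energies scale as Z², so the effective Rydberg energy is 13.6 × 9 = 122.4 eV.
ΔE = 122.4 × (1/5² − 1/6²) = 122.4 × 0.01222 = 1.496 eV.
λ = hc/ΔE = 1240 / 1.496 = 829 nm.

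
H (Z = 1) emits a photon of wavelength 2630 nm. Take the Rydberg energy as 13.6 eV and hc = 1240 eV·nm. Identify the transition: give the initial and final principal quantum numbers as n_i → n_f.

n_i = 6, n_f = 4

The photon energy is ΔE = hc/λ = 1240 / 2630 = 0.4715 eV.
With Z = 1, ΔE = 13.60 × (1/n_f² − 1/n_i²), so 1/n_f² − 1/n_i² = 0.03467.
Trying n_f = 4 gives 1/n_i² = 0.02783, i.e. n_i ≈ 6; this pair matches.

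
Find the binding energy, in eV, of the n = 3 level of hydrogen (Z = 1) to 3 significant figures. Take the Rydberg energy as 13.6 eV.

1.51 eV

E_3 = −13.60/9 = −1.51 eV, so ionization (to E = 0) requires 1.51 eV.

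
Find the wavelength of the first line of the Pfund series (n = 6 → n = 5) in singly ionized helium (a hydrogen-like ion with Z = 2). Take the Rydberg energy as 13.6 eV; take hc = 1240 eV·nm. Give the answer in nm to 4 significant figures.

1865 nm

The Pfund series terminates on n_f = 5; the first line has n_i = 5+1 = 6.
ΔE = 54.40 × (1/5² − 1/6²) = 0.6649 eV.
λ = 1240 / 0.6649 = 1865 nm.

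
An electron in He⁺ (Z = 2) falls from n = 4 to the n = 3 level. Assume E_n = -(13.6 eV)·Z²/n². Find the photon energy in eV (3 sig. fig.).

2.64 eV

The Bohr energies scale as Z², so for Z = 2: E_n = −54.40/n² eV.
E_4 = −54.40/16 = −3.400 eV and E_3 = −54.40/9 = −6.044 eV.
The photon energy is |E_4 − E_3| = 2.64 eV.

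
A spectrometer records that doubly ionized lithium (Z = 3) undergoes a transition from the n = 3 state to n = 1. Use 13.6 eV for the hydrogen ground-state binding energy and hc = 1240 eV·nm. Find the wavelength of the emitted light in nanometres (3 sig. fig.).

11.4 nm

For Z = 3 the level energies scale as Z², so the effective Rydberg energy is 13.6 × 9 = 122.4 eV.
ΔE = 122.4 × (1/1² − 1/3²) = 122.4 × 0.8889 = 108.8 eV.
λ = hc/ΔE = 1240 / 108.8 = 11.4 nm.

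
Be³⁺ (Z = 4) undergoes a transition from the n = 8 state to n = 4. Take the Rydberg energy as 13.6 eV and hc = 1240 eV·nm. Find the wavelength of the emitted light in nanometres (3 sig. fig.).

For Z = 4 the level energies scale as Z², so the effective Rydberg energy is 13.6 × 16 = 217.6 eV.
ΔE = 217.6 × (1/4² − 1/8²) = 217.6 × 0.04688 = 10.20 eV.
λ = hc/ΔE = 1240 / 10.20 = 122 nm.

122 nm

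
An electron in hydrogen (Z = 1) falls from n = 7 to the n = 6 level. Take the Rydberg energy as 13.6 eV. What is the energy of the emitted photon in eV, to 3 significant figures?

E_7 = −13.60/49 = −0.2776 eV and E_6 = −13.60/36 = −0.3778 eV.
The photon energy is |E_7 − E_6| = 0.100 eV.

0.100 eV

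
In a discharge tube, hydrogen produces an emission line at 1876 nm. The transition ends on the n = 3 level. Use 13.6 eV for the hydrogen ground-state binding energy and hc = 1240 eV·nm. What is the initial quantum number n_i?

The photon energy is ΔE = hc/λ = 1240 / 1876 = 0.6610 eV.
With Z = 1, ΔE = 13.60 × (1/n_f² − 1/n_i²), so 1/n_f² − 1/n_i² = 0.04860.
With n_f = 3: 1/n_i² = 1/9 − 0.04860 = 0.06251, so n_i ≈ 4.00.

n_i = 4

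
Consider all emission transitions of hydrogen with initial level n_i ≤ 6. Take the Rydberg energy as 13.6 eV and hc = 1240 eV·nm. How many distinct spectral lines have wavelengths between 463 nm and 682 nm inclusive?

Enumerate all n_i → n_f pairs with 1 ≤ n_f < n_i ≤ 6 and compute λ = 1240 / [13.6·1·(1/n_f² − 1/n_i²)].
Lines falling in [463, 682] nm: 4→2 (486.3 nm), 3→2 (656.5 nm).

2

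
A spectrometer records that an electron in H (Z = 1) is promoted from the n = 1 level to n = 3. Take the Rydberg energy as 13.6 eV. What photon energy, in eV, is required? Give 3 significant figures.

E_3 = −13.60/9 = −1.511 eV and E_1 = −13.60/1 = −13.60 eV.
The photon energy is |E_3 − E_1| = 12.1 eV.

12.1 eV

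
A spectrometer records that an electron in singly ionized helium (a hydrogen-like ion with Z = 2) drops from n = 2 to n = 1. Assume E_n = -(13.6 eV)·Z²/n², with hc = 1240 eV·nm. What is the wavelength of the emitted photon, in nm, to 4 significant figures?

30.39 nm

For Z = 2 the level energies scale as Z², so the effective Rydberg energy is 13.6 × 4 = 54.40 eV.
ΔE = 54.40 × (1/1² − 1/2²) = 54.40 × 0.7500 = 40.80 eV.
λ = hc/ΔE = 1240 / 40.80 = 30.39 nm.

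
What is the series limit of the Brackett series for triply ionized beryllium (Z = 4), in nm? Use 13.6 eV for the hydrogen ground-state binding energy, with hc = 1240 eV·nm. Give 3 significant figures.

91.2 nm

The Brackett series has lower level n_f = 4; the series limit corresponds to n_i → ∞.
ΔE_max = 13.6 × 16 / 4² = 13.60 eV.
λ_min = 1240 / 13.60 = 91.2 nm.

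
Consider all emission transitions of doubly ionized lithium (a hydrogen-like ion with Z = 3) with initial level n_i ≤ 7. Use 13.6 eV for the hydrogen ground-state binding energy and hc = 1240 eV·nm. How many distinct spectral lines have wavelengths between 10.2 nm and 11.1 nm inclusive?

4

Enumerate all n_i → n_f pairs with 1 ≤ n_f < n_i ≤ 7 and compute λ = 1240 / [13.6·9·(1/n_f² − 1/n_i²)].
Lines falling in [10.2, 11.1] nm: 7→1 (10.34 nm), 6→1 (10.42 nm), 5→1 (10.55 nm), 4→1 (10.81 nm).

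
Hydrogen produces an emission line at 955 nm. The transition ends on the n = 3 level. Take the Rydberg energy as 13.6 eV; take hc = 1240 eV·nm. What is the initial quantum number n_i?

n_i = 8

The photon energy is ΔE = hc/λ = 1240 / 955 = 1.298 eV.
With Z = 1, ΔE = 13.60 × (1/n_f² − 1/n_i²), so 1/n_f² − 1/n_i² = 0.09547.
With n_f = 3: 1/n_i² = 1/9 − 0.09547 = 0.01564, so n_i ≈ 8.00.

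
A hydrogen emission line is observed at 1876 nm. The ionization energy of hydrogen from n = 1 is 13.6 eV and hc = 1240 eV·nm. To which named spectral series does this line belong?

Paschen

ΔE = 1240/1876 = 0.6610 eV.
This matches 13.6 × (1/3² − 1/4²), so n_f = 3: the Paschen series.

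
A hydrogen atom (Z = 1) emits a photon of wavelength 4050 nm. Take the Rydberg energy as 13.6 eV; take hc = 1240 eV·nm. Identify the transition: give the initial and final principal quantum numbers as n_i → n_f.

n_i = 5, n_f = 4

The photon energy is ΔE = hc/λ = 1240 / 4050 = 0.3062 eV.
With Z = 1, ΔE = 13.60 × (1/n_f² − 1/n_i²), so 1/n_f² − 1/n_i² = 0.02251.
Trying n_f = 4 gives 1/n_i² = 0.03999, i.e. n_i ≈ 5; this pair matches.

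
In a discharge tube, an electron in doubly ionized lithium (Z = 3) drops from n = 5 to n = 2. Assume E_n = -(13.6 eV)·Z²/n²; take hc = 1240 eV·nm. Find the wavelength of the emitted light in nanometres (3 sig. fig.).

For Z = 3 the level energies scale as Z², so the effective Rydberg energy is 13.6 × 9 = 122.4 eV.
ΔE = 122.4 × (1/2² − 1/5²) = 122.4 × 0.2100 = 25.70 eV.
λ = hc/ΔE = 1240 / 25.70 = 48.2 nm.

48.2 nm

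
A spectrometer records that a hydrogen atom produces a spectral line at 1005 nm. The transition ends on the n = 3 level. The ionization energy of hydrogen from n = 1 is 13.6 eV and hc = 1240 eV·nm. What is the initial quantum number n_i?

The photon energy is ΔE = hc/λ = 1240 / 1005 = 1.234 eV.
With Z = 1, ΔE = 13.60 × (1/n_f² − 1/n_i²), so 1/n_f² − 1/n_i² = 0.09072.
With n_f = 3: 1/n_i² = 1/9 − 0.09072 = 0.02039, so n_i ≈ 7.00.

n_i = 7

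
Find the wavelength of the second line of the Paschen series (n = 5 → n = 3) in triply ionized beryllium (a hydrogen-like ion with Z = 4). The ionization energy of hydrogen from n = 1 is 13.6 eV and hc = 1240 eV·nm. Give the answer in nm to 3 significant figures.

The Paschen series terminates on n_f = 3; the second line has n_i = 3+2 = 5.
ΔE = 217.6 × (1/3² − 1/5²) = 15.47 eV.
λ = 1240 / 15.47 = 80.1 nm.

80.1 nm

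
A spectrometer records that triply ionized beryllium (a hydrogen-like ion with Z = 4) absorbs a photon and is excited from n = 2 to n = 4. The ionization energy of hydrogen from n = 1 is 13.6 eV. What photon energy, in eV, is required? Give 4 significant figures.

40.80 eV

The Bohr energies scale as Z², so for Z = 4: E_n = −217.6/n² eV.
E_4 = −217.6/16 = −13.60 eV and E_2 = −217.6/4 = −54.40 eV.
The photon energy is |E_4 − E_2| = 40.80 eV.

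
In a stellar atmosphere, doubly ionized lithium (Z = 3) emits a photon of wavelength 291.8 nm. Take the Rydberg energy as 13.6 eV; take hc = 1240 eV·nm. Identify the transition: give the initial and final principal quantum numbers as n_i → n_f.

The photon energy is ΔE = hc/λ = 1240 / 291.8 = 4.249 eV.
With Z = 3, ΔE = 122.4 × (1/n_f² − 1/n_i²), so 1/n_f² − 1/n_i² = 0.03472.
Trying n_f = 4 gives 1/n_i² = 0.02778, i.e. n_i ≈ 6; this pair matches.

n_i = 6, n_f = 4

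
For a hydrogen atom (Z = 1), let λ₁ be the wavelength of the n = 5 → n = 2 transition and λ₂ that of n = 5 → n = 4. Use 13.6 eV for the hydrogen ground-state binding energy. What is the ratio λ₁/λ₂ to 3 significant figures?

0.107

λ ∝ 1/ΔE ∝ 1/(1/n_f² − 1/n_i²), and the Z² and hc factors cancel in the ratio.
λ₁/λ₂ = (1/4² − 1/5²)/(1/2² − 1/5²) = 0.02250/0.2100 = 0.107.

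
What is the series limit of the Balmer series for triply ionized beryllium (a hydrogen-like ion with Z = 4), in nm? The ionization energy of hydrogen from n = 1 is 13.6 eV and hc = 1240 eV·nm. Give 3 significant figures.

22.8 nm

The Balmer series has lower level n_f = 2; the series limit corresponds to n_i → ∞.
ΔE_max = 13.6 × 16 / 2² = 54.40 eV.
λ_min = 1240 / 54.40 = 22.8 nm.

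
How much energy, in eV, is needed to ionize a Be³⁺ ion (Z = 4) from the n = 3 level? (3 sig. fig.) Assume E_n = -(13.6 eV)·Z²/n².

E_n = −13.6 Z²/n² = −217.6/n² eV for Z = 4.
E_3 = −217.6/9 = −24.2 eV, so ionization (to E = 0) requires 24.2 eV.

24.2 eV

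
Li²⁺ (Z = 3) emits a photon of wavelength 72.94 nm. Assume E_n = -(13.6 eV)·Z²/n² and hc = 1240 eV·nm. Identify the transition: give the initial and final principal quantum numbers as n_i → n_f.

n_i = 3, n_f = 2

The photon energy is ΔE = hc/λ = 1240 / 72.94 = 17.00 eV.
With Z = 3, ΔE = 122.4 × (1/n_f² − 1/n_i²), so 1/n_f² − 1/n_i² = 0.1389.
Trying n_f = 2 gives 1/n_i² = 0.1111, i.e. n_i ≈ 3; this pair matches.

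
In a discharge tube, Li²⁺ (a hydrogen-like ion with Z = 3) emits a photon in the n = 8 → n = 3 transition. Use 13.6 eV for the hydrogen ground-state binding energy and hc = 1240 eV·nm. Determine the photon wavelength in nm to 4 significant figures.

For Z = 3 the level energies scale as Z², so the effective Rydberg energy is 13.6 × 9 = 122.4 eV.
ΔE = 122.4 × (1/3² − 1/8²) = 122.4 × 0.09549 = 11.69 eV.
λ = hc/ΔE = 1240 / 11.69 = 106.1 nm.

106.1 nm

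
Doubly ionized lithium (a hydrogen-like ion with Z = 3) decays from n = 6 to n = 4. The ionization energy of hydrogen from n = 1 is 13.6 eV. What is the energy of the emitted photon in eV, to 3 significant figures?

4.25 eV

The Bohr energies scale as Z², so for Z = 3: E_n = −122.4/n² eV.
E_6 = −122.4/36 = −3.400 eV and E_4 = −122.4/16 = −7.650 eV.
The photon energy is |E_6 − E_4| = 4.25 eV.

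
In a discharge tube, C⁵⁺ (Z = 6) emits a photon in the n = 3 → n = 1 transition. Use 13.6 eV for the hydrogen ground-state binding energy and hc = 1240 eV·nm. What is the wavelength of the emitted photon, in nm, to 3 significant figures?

For Z = 6 the level energies scale as Z², so the effective Rydberg energy is 13.6 × 36 = 489.6 eV.
ΔE = 489.6 × (1/1² − 1/3²) = 489.6 × 0.8889 = 435.2 eV.
λ = hc/ΔE = 1240 / 435.2 = 2.85 nm.

2.85 nm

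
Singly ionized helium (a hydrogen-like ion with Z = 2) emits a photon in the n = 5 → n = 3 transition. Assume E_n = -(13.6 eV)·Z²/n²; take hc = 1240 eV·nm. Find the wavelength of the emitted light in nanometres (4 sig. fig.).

320.5 nm

For Z = 2 the level energies scale as Z², so the effective Rydberg energy is 13.6 × 4 = 54.40 eV.
ΔE = 54.40 × (1/3² − 1/5²) = 54.40 × 0.07111 = 3.868 eV.
λ = hc/ΔE = 1240 / 3.868 = 320.5 nm.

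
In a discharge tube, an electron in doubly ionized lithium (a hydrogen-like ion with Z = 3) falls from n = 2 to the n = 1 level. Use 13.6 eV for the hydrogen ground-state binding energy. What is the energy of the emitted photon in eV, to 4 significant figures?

The Bohr energies scale as Z², so for Z = 3: E_n = −122.4/n² eV.
E_2 = −122.4/4 = −30.60 eV and E_1 = −122.4/1 = −122.4 eV.
The photon energy is |E_2 − E_1| = 91.80 eV.

91.80 eV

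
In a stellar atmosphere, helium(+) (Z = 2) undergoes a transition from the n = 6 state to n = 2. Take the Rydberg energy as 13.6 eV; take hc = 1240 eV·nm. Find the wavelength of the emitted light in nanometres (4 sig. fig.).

For Z = 2 the level energies scale as Z², so the effective Rydberg energy is 13.6 × 4 = 54.40 eV.
ΔE = 54.40 × (1/2² − 1/6²) = 54.40 × 0.2222 = 12.09 eV.
λ = hc/ΔE = 1240 / 12.09 = 102.6 nm.

102.6 nm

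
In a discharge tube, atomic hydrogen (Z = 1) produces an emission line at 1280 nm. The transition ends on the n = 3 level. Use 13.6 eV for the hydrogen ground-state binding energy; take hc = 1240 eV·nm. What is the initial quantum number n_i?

n_i = 5

The photon energy is ΔE = hc/λ = 1240 / 1280 = 0.9688 eV.
With Z = 1, ΔE = 13.60 × (1/n_f² − 1/n_i²), so 1/n_f² − 1/n_i² = 0.07123.
With n_f = 3: 1/n_i² = 1/9 − 0.07123 = 0.03988, so n_i ≈ 5.01.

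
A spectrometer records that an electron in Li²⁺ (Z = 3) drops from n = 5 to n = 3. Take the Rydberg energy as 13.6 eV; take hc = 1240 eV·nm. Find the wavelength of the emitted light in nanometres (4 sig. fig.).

For Z = 3 the level energies scale as Z², so the effective Rydberg energy is 13.6 × 9 = 122.4 eV.
ΔE = 122.4 × (1/3² − 1/5²) = 122.4 × 0.07111 = 8.704 eV.
λ = hc/ΔE = 1240 / 8.704 = 142.5 nm.

142.5 nm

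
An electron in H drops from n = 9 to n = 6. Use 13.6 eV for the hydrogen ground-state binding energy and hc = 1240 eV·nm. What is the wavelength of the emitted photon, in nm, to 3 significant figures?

5910 nm

ΔE = 13.60 × (1/6² − 1/9²) = 13.60 × 0.01543 = 0.2099 eV.
λ = hc/ΔE = 1240 / 0.2099 = 5910 nm.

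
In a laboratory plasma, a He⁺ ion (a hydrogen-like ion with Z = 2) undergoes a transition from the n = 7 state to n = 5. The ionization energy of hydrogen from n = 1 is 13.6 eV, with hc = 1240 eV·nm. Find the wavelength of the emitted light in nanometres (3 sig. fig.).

For Z = 2 the level energies scale as Z², so the effective Rydberg energy is 13.6 × 4 = 54.40 eV.
ΔE = 54.40 × (1/5² − 1/7²) = 54.40 × 0.01959 = 1.066 eV.
λ = hc/ΔE = 1240 / 1.066 = 1160 nm.

1160 nm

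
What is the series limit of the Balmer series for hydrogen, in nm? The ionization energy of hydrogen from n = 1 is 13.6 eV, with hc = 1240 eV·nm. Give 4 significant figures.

364.7 nm

The Balmer series has lower level n_f = 2; the series limit corresponds to n_i → ∞.
ΔE_max = 13.6 × 1 / 2² = 3.400 eV.
λ_min = 1240 / 3.400 = 364.7 nm.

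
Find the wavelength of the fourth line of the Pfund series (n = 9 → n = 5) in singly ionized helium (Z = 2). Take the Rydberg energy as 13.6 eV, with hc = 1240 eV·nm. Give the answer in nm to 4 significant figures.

The Pfund series terminates on n_f = 5; the fourth line has n_i = 5+4 = 9.
ΔE = 54.40 × (1/5² − 1/9²) = 1.504 eV.
λ = 1240 / 1.504 = 824.3 nm.

824.3 nm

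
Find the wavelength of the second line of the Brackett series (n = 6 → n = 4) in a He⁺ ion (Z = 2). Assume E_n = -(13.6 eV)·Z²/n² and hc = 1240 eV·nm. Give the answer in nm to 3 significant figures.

656 nm

The Brackett series terminates on n_f = 4; the second line has n_i = 4+2 = 6.
ΔE = 54.40 × (1/4² − 1/6²) = 1.889 eV.
λ = 1240 / 1.889 = 656 nm.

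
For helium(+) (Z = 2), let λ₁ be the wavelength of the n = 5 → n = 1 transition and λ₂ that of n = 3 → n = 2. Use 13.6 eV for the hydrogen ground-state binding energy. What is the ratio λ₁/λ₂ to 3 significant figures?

λ ∝ 1/ΔE ∝ 1/(1/n_f² − 1/n_i²), and the Z² and hc factors cancel in the ratio.
λ₁/λ₂ = (1/2² − 1/3²)/(1/1² − 1/5²) = 0.1389/0.9600 = 0.145.

0.145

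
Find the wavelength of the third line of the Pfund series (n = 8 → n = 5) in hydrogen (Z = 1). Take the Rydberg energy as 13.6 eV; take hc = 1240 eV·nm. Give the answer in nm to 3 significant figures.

The Pfund series terminates on n_f = 5; the third line has n_i = 5+3 = 8.
ΔE = 13.60 × (1/5² − 1/8²) = 0.3315 eV.
λ = 1240 / 0.3315 = 3740 nm.

3740 nm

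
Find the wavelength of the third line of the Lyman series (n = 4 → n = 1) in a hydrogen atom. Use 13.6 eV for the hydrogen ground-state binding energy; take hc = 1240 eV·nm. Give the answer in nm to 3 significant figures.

97.3 nm

The Lyman series terminates on n_f = 1; the third line has n_i = 1+3 = 4.
ΔE = 13.60 × (1/1² − 1/4²) = 12.75 eV.
λ = 1240 / 12.75 = 97.3 nm.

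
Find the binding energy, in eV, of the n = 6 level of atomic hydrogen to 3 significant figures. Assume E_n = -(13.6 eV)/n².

E_6 = −13.60/36 = −0.378 eV, so ionization (to E = 0) requires 0.378 eV.

0.378 eV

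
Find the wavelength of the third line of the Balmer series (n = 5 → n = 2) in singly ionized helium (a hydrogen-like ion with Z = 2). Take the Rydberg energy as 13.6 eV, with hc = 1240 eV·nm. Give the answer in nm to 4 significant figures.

The Balmer series terminates on n_f = 2; the third line has n_i = 2+3 = 5.
ΔE = 54.40 × (1/2² − 1/5²) = 11.42 eV.
λ = 1240 / 11.42 = 108.5 nm.

108.5 nm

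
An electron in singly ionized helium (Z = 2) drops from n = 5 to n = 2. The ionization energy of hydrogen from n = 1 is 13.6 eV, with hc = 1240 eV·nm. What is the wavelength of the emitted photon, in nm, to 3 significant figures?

For Z = 2 the level energies scale as Z², so the effective Rydberg energy is 13.6 × 4 = 54.40 eV.
ΔE = 54.40 × (1/2² − 1/5²) = 54.40 × 0.2100 = 11.42 eV.
λ = hc/ΔE = 1240 / 11.42 = 109 nm.

109 nm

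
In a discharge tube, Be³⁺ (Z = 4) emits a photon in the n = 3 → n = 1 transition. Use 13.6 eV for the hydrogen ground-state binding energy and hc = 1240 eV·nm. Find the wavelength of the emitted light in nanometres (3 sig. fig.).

6.41 nm

For Z = 4 the level energies scale as Z², so the effective Rydberg energy is 13.6 × 16 = 217.6 eV.
ΔE = 217.6 × (1/1² − 1/3²) = 217.6 × 0.8889 = 193.4 eV.
λ = hc/ΔE = 1240 / 193.4 = 6.41 nm.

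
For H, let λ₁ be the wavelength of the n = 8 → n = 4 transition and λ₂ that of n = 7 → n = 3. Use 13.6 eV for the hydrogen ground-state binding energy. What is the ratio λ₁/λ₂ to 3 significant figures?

1.93

λ ∝ 1/ΔE ∝ 1/(1/n_f² − 1/n_i²), and the Z² and hc factors cancel in the ratio.
λ₁/λ₂ = (1/3² − 1/7²)/(1/4² − 1/8²) = 0.09070/0.04688 = 1.93.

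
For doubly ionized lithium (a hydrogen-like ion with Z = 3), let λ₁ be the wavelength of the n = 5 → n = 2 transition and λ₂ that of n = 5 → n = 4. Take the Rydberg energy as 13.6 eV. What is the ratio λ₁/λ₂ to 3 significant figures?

0.107

λ ∝ 1/ΔE ∝ 1/(1/n_f² − 1/n_i²), and the Z² and hc factors cancel in the ratio.
λ₁/λ₂ = (1/4² − 1/5²)/(1/2² − 1/5²) = 0.02250/0.2100 = 0.107.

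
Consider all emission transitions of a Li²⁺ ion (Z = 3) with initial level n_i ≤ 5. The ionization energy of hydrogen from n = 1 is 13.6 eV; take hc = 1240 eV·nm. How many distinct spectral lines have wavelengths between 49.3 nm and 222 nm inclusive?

4

Enumerate all n_i → n_f pairs with 1 ≤ n_f < n_i ≤ 5 and compute λ = 1240 / [13.6·9·(1/n_f² − 1/n_i²)].
Lines falling in [49.3, 222] nm: 4→2 (54.03 nm), 3→2 (72.94 nm), 5→3 (142.5 nm), 4→3 (208.4 nm).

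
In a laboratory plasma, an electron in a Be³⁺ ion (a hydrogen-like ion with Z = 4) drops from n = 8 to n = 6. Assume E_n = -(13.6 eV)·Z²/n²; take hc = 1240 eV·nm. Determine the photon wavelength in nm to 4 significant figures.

468.9 nm

For Z = 4 the level energies scale as Z², so the effective Rydberg energy is 13.6 × 16 = 217.6 eV.
ΔE = 217.6 × (1/6² − 1/8²) = 217.6 × 0.01215 = 2.644 eV.
λ = hc/ΔE = 1240 / 2.644 = 468.9 nm.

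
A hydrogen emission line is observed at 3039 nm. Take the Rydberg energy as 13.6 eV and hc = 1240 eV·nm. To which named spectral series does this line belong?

Pfund

ΔE = 1240/3039 = 0.4080 eV.
This matches 13.6 × (1/5² − 1/10²), so n_f = 5: the Pfund series.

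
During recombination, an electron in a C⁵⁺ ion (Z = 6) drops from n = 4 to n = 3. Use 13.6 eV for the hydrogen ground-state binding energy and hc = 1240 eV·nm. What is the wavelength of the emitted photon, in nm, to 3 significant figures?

52.1 nm

For Z = 6 the level energies scale as Z², so the effective Rydberg energy is 13.6 × 36 = 489.6 eV.
ΔE = 489.6 × (1/3² − 1/4²) = 489.6 × 0.04861 = 23.80 eV.
λ = hc/ΔE = 1240 / 23.80 = 52.1 nm.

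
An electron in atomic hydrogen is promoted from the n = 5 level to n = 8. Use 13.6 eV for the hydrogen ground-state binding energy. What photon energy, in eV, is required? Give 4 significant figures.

E_8 = −13.60/64 = −0.2125 eV and E_5 = −13.60/25 = −0.5440 eV.
The photon energy is |E_8 − E_5| = 0.3315 eV.

0.3315 eV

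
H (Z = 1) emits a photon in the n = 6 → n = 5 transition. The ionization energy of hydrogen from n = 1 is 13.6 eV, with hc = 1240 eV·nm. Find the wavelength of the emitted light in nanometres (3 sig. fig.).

ΔE = 13.60 × (1/5² − 1/6²) = 13.60 × 0.01222 = 0.1662 eV.
λ = hc/ΔE = 1240 / 0.1662 = 7460 nm.
This line belongs to the Pfund series.

7460 nm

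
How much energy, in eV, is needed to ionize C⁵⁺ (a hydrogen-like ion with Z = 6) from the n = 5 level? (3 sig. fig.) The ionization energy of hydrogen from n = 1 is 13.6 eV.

19.6 eV

E_n = −13.6 Z²/n² = −489.6/n² eV for Z = 6.
E_5 = −489.6/25 = −19.6 eV, so ionization (to E = 0) requires 19.6 eV.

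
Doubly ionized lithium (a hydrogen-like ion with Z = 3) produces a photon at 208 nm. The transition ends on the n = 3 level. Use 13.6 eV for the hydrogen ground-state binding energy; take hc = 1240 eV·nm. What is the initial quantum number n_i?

The photon energy is ΔE = hc/λ = 1240 / 208 = 5.962 eV.
With Z = 3, ΔE = 122.4 × (1/n_f² − 1/n_i²), so 1/n_f² − 1/n_i² = 0.04871.
With n_f = 3: 1/n_i² = 1/9 − 0.04871 = 0.06241, so n_i ≈ 4.00.

n_i = 4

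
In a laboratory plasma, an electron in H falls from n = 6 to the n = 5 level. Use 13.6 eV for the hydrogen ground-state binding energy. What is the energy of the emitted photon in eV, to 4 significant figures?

E_6 = −13.60/36 = −0.3778 eV and E_5 = −13.60/25 = −0.5440 eV.
The photon energy is |E_6 − E_5| = 0.1662 eV.

0.1662 eV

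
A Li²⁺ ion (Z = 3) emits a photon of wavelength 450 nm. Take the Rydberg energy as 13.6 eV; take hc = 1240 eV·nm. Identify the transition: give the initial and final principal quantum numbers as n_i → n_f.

n_i = 5, n_f = 4

The photon energy is ΔE = hc/λ = 1240 / 450 = 2.756 eV.
With Z = 3, ΔE = 122.4 × (1/n_f² − 1/n_i²), so 1/n_f² − 1/n_i² = 0.02251.
Trying n_f = 4 gives 1/n_i² = 0.03999, i.e. n_i ≈ 5; this pair matches.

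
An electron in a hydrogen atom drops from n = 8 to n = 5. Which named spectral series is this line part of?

Pfund

The series is set by the lower level: n_f = 5 is the Pfund series.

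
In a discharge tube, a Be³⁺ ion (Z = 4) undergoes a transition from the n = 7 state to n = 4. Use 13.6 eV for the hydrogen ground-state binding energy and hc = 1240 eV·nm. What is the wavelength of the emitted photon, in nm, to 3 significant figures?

135 nm

For Z = 4 the level energies scale as Z², so the effective Rydberg energy is 13.6 × 16 = 217.6 eV.
ΔE = 217.6 × (1/4² − 1/7²) = 217.6 × 0.04209 = 9.159 eV.
λ = hc/ΔE = 1240 / 9.159 = 135 nm.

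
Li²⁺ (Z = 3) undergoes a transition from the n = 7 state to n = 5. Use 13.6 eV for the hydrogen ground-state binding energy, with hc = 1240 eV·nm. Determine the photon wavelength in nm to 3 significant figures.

For Z = 3 the level energies scale as Z², so the effective Rydberg energy is 13.6 × 9 = 122.4 eV.
ΔE = 122.4 × (1/5² − 1/7²) = 122.4 × 0.01959 = 2.398 eV.
λ = hc/ΔE = 1240 / 2.398 = 517 nm.

517 nm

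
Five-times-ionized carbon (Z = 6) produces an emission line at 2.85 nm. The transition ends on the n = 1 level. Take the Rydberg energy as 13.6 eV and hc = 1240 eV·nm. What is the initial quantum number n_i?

The photon energy is ΔE = hc/λ = 1240 / 2.85 = 435.1 eV.
With Z = 6, ΔE = 489.6 × (1/n_f² − 1/n_i²), so 1/n_f² − 1/n_i² = 0.8887.
With n_f = 1: 1/n_i² = 1/1 − 0.8887 = 0.1113, so n_i ≈ 3.00.

n_i = 3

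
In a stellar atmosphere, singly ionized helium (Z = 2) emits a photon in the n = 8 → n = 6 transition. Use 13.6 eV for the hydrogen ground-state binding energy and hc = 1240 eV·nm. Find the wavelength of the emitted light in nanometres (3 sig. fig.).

1880 nm

For Z = 2 the level energies scale as Z², so the effective Rydberg energy is 13.6 × 4 = 54.40 eV.
ΔE = 54.40 × (1/6² − 1/8²) = 54.40 × 0.01215 = 0.6611 eV.
λ = hc/ΔE = 1240 / 0.6611 = 1880 nm.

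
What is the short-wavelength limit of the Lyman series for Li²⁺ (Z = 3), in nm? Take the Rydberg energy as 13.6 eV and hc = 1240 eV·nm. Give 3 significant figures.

The Lyman series has lower level n_f = 1; the series limit corresponds to n_i → ∞.
ΔE_max = 13.6 × 9 / 1² = 122.4 eV.
λ_min = 1240 / 122.4 = 10.1 nm.

10.1 nm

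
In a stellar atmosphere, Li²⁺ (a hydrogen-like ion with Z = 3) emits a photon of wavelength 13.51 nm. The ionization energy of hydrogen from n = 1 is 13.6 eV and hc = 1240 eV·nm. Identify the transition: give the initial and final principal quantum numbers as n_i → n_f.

The photon energy is ΔE = hc/λ = 1240 / 13.51 = 91.78 eV.
With Z = 3, ΔE = 122.4 × (1/n_f² − 1/n_i²), so 1/n_f² − 1/n_i² = 0.7499.
Trying n_f = 1 gives 1/n_i² = 0.2501, i.e. n_i ≈ 2; this pair matches.

n_i = 2, n_f = 1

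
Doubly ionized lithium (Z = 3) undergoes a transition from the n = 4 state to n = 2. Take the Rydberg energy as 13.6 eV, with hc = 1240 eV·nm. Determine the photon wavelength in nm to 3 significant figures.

For Z = 3 the level energies scale as Z², so the effective Rydberg energy is 13.6 × 9 = 122.4 eV.
ΔE = 122.4 × (1/2² − 1/4²) = 122.4 × 0.1875 = 22.95 eV.
λ = hc/ΔE = 1240 / 22.95 = 54.0 nm.

54.0 nm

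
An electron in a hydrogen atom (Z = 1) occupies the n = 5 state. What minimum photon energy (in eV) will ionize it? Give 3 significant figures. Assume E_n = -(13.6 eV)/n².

E_5 = −13.60/25 = −0.544 eV, so ionization (to E = 0) requires 0.544 eV.

0.544 eV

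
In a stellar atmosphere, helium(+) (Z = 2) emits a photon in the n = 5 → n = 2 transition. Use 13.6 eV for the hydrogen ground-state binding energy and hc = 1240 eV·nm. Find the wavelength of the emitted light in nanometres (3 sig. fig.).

For Z = 2 the level energies scale as Z², so the effective Rydberg energy is 13.6 × 4 = 54.40 eV.
ΔE = 54.40 × (1/2² − 1/5²) = 54.40 × 0.2100 = 11.42 eV.
λ = hc/ΔE = 1240 / 11.42 = 109 nm.

109 nm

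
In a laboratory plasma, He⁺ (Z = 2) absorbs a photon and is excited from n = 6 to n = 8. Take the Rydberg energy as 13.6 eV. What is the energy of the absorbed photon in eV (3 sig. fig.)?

0.661 eV

The Bohr energies scale as Z², so for Z = 2: E_n = −54.40/n² eV.
E_8 = −54.40/64 = −0.8500 eV and E_6 = −54.40/36 = −1.511 eV.
The photon energy is |E_8 − E_6| = 0.661 eV.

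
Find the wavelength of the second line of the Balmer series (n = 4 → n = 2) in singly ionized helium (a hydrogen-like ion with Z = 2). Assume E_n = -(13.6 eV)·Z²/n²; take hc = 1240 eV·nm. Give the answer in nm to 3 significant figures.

122 nm

The Balmer series terminates on n_f = 2; the second line has n_i = 2+2 = 4.
ΔE = 54.40 × (1/2² − 1/4²) = 10.20 eV.
λ = 1240 / 10.20 = 122 nm.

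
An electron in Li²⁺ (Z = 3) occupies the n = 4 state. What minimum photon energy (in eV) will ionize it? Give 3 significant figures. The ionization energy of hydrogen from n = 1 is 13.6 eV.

E_n = −13.6 Z²/n² = −122.4/n² eV for Z = 3.
E_4 = −122.4/16 = −7.65 eV, so ionization (to E = 0) requires 7.65 eV.

7.65 eV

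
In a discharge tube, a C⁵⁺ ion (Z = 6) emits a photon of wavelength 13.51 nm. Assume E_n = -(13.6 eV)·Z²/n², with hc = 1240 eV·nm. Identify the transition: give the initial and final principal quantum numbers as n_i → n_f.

n_i = 4, n_f = 2

The photon energy is ΔE = hc/λ = 1240 / 13.51 = 91.78 eV.
With Z = 6, ΔE = 489.6 × (1/n_f² − 1/n_i²), so 1/n_f² − 1/n_i² = 0.1875.
Trying n_f = 2 gives 1/n_i² = 0.06253, i.e. n_i ≈ 4; this pair matches.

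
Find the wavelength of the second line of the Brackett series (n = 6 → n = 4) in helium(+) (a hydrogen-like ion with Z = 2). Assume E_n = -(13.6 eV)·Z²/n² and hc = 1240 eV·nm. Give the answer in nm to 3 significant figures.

The Brackett series terminates on n_f = 4; the second line has n_i = 4+2 = 6.
ΔE = 54.40 × (1/4² − 1/6²) = 1.889 eV.
λ = 1240 / 1.889 = 656 nm.

656 nm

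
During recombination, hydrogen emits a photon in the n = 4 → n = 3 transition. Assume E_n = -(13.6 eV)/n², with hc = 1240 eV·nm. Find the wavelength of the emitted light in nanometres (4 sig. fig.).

1876 nm

ΔE = 13.60 × (1/3² − 1/4²) = 13.60 × 0.04861 = 0.6611 eV.
λ = hc/ΔE = 1240 / 0.6611 = 1876 nm.
This line belongs to the Paschen series.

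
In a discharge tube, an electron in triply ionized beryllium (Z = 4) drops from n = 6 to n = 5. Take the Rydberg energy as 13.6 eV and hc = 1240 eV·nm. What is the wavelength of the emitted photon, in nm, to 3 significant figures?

For Z = 4 the level energies scale as Z², so the effective Rydberg energy is 13.6 × 16 = 217.6 eV.
ΔE = 217.6 × (1/5² − 1/6²) = 217.6 × 0.01222 = 2.660 eV.
λ = hc/ΔE = 1240 / 2.660 = 466 nm.

466 nm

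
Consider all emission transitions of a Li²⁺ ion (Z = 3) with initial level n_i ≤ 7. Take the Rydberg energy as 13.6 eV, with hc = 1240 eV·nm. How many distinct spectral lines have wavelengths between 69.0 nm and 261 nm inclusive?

6

Enumerate all n_i → n_f pairs with 1 ≤ n_f < n_i ≤ 7 and compute λ = 1240 / [13.6·9·(1/n_f² − 1/n_i²)].
Lines falling in [69.0, 261] nm: 3→2 (72.94 nm), 7→3 (111.7 nm), 6→3 (121.6 nm), 5→3 (142.5 nm), 4→3 (208.4 nm), 7→4 (240.7 nm).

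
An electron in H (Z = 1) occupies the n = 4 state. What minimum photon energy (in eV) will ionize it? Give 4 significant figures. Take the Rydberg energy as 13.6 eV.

0.8500 eV

E_4 = −13.60/16 = −0.8500 eV, so ionization (to E = 0) requires 0.8500 eV.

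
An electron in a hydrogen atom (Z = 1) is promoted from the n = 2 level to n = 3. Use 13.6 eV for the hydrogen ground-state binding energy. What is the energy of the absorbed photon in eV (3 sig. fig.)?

E_3 = −13.60/9 = −1.511 eV and E_2 = −13.60/4 = −3.400 eV.
The photon energy is |E_3 − E_2| = 1.89 eV.

1.89 eV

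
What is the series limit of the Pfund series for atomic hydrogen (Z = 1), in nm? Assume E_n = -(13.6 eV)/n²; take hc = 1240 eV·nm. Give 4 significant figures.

The Pfund series has lower level n_f = 5; the series limit corresponds to n_i → ∞.
ΔE_max = 13.6 × 1 / 5² = 0.5440 eV.
λ_min = 1240 / 0.5440 = 2279 nm.

2279 nm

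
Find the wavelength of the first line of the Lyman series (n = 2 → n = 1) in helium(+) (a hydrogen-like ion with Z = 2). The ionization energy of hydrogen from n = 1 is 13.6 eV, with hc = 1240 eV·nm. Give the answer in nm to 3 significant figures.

The Lyman series terminates on n_f = 1; the first line has n_i = 1+1 = 2.
ΔE = 54.40 × (1/1² − 1/2²) = 40.80 eV.
λ = 1240 / 40.80 = 30.4 nm.

30.4 nm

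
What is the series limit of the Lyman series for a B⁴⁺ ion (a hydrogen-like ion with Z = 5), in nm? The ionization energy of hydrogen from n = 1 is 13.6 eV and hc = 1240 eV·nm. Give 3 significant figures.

The Lyman series has lower level n_f = 1; the series limit corresponds to n_i → ∞.
ΔE_max = 13.6 × 25 / 1² = 340.0 eV.
λ_min = 1240 / 340.0 = 3.65 nm.

3.65 nm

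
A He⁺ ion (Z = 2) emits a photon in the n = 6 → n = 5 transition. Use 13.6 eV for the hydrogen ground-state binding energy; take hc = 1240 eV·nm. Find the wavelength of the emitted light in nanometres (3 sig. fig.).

For Z = 2 the level energies scale as Z², so the effective Rydberg energy is 13.6 × 4 = 54.40 eV.
ΔE = 54.40 × (1/5² − 1/6²) = 54.40 × 0.01222 = 0.6649 eV.
λ = hc/ΔE = 1240 / 0.6649 = 1860 nm.

1860 nm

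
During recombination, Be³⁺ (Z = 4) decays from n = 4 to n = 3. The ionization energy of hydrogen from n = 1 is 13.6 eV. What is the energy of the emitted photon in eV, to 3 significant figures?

The Bohr energies scale as Z², so for Z = 4: E_n = −217.6/n² eV.
E_4 = −217.6/16 = −13.60 eV and E_3 = −217.6/9 = −24.18 eV.
The photon energy is |E_4 − E_3| = 10.6 eV.

10.6 eV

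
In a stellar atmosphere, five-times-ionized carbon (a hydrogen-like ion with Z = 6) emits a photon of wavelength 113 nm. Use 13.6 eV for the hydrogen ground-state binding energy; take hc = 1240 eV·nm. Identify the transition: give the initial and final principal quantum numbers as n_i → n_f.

The photon energy is ΔE = hc/λ = 1240 / 113 = 10.97 eV.
With Z = 6, ΔE = 489.6 × (1/n_f² − 1/n_i²), so 1/n_f² − 1/n_i² = 0.02241.
Trying n_f = 4 gives 1/n_i² = 0.04009, i.e. n_i ≈ 5; this pair matches.

n_i = 5, n_f = 4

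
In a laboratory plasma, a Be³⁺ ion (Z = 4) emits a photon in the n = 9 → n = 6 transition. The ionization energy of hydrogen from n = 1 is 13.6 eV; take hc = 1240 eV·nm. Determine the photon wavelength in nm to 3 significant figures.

369 nm

For Z = 4 the level energies scale as Z², so the effective Rydberg energy is 13.6 × 16 = 217.6 eV.
ΔE = 217.6 × (1/6² − 1/9²) = 217.6 × 0.01543 = 3.358 eV.
λ = hc/ΔE = 1240 / 3.358 = 369 nm.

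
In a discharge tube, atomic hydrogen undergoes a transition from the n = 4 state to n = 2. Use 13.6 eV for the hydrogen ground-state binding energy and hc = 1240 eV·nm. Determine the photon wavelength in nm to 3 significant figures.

ΔE = 13.60 × (1/2² − 1/4²) = 13.60 × 0.1875 = 2.550 eV.
λ = hc/ΔE = 1240 / 2.550 = 486 nm.
This line belongs to the Balmer series.

486 nm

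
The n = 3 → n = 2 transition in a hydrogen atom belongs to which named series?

The series is set by the lower level: n_f = 2 is the Balmer series.

Balmer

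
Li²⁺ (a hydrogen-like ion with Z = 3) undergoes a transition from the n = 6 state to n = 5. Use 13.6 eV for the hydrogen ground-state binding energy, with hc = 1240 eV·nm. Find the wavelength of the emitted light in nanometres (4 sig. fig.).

For Z = 3 the level energies scale as Z², so the effective Rydberg energy is 13.6 × 9 = 122.4 eV.
ΔE = 122.4 × (1/5² − 1/6²) = 122.4 × 0.01222 = 1.496 eV.
λ = hc/ΔE = 1240 / 1.496 = 828.9 nm.

828.9 nm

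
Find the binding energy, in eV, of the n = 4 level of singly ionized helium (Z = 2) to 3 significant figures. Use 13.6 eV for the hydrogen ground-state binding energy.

3.40 eV

E_n = −13.6 Z²/n² = −54.40/n² eV for Z = 2.
E_4 = −54.40/16 = −3.40 eV, so ionization (to E = 0) requires 3.40 eV.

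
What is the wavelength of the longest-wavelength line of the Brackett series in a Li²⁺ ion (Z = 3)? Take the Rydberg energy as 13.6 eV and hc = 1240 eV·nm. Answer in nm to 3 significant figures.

The Brackett series terminates on n_f = 4; the first line has n_i = 4+1 = 5.
ΔE = 122.4 × (1/4² − 1/5²) = 2.754 eV.
λ = 1240 / 2.754 = 450 nm.

450 nm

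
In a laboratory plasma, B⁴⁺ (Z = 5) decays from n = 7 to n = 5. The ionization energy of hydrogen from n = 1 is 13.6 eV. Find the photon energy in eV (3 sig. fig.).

6.66 eV

The Bohr energies scale as Z², so for Z = 5: E_n = −340.0/n² eV.
E_7 = −340.0/49 = −6.939 eV and E_5 = −340.0/25 = −13.60 eV.
The photon energy is |E_7 − E_5| = 6.66 eV.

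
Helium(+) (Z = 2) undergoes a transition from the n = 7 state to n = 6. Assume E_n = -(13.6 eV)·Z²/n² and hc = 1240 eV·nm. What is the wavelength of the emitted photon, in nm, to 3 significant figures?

3090 nm

For Z = 2 the level energies scale as Z², so the effective Rydberg energy is 13.6 × 4 = 54.40 eV.
ΔE = 54.40 × (1/6² − 1/7²) = 54.40 × 0.007370 = 0.4009 eV.
λ = hc/ΔE = 1240 / 0.4009 = 3090 nm.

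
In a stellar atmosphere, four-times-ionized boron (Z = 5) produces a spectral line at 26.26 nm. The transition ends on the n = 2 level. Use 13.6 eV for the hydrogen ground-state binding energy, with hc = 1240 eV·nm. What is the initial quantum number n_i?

n_i = 3

The photon energy is ΔE = hc/λ = 1240 / 26.26 = 47.22 eV.
With Z = 5, ΔE = 340.0 × (1/n_f² − 1/n_i²), so 1/n_f² − 1/n_i² = 0.1389.
With n_f = 2: 1/n_i² = 1/4 − 0.1389 = 0.1111, so n_i ≈ 3.00.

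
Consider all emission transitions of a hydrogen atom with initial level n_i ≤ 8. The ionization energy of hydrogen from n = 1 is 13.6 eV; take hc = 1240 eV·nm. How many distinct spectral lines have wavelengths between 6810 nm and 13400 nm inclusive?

3

Enumerate all n_i → n_f pairs with 1 ≤ n_f < n_i ≤ 8 and compute λ = 1240 / [13.6·1·(1/n_f² − 1/n_i²)].
Lines falling in [6810, 13400] nm: 6→5 (7460 nm), 8→6 (7503 nm), 7→6 (12370 nm).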